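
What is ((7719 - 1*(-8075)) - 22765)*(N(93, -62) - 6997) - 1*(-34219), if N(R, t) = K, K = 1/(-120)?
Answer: 5857243691/120 ≈ 4.8810e+7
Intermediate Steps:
K = -1/120 ≈ -0.0083333
N(R, t) = -1/120
((7719 - 1*(-8075)) - 22765)*(N(93, -62) - 6997) - 1*(-34219) = ((7719 - 1*(-8075)) - 22765)*(-1/120 - 6997) - 1*(-34219) = ((7719 + 8075) - 22765)*(-839641/120) + 34219 = (15794 - 22765)*(-839641/120) + 34219 = -6971*(-839641/120) + 34219 = 5853137411/120 + 34219 = 5857243691/120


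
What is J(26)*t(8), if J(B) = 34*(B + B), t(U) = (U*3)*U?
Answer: 339456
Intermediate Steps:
t(U) = 3*U² (t(U) = (3*U)*U = 3*U²)
J(B) = 68*B (J(B) = 34*(2*B) = 68*B)
J(26)*t(8) = (68*26)*(3*8²) = 1768*(3*64) = 1768*192 = 339456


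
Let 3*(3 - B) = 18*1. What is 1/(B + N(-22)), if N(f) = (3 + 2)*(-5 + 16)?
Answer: 1/52 ≈ 0.019231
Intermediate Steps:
B = -3 (B = 3 - 6 = -3)
N(f) = 55 (N(f) = 5*11 = 55)
1/(B + N(-22)) = 1/(-3 + 55) = 1/52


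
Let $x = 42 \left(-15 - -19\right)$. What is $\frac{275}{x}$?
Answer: $\frac{275}{168} \approx 1.6369$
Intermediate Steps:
$x = 168$ ($x = 42 \left(-15 + 19\right) = 42 \cdot 4 = 168$)
$\frac{275}{x} = \frac{275}{168}$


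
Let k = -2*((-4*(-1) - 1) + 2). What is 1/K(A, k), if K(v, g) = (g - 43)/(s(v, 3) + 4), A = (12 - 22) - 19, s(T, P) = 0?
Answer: -4/53 ≈ -0.075472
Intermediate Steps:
k = -10 (k = -2*((4 - 1) + 2) = -2*(3 + 2) = -2*5 = -10)
A = -29 (A = -10 - 19 = -29)
K(v, g) = -43/4 + g/4 (K(v, g) = (g - 43)/(0 + 4) = (-43 + g)/4 = (-43 + g)*(¼) = -43/4 + g/4)
1/K(A, k) = 1/(-43/4 + (¼)*(-10)) = 1/(-43/4 - 5/2) = 1/(-53/4) = -4/53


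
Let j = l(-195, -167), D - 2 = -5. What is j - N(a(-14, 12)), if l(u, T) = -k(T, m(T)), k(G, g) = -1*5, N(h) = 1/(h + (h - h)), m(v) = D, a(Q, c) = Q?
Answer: 71/14 ≈ 5.0714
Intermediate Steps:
D = -3 (D = 2 - 5 = -3)
m(v) = -3
N(h) = 1/h (N(h) = 1/(h + 0) = 1/h)
k(G, g) = -5
l(u, T) = 5 (l(u, T) = -1*(-5) = 5)
j = 5
j - N(a(-14, 12)) = 5 - 1/(-14) = 5 - 1*(-1/14) = 5 + 1/14 = 71/14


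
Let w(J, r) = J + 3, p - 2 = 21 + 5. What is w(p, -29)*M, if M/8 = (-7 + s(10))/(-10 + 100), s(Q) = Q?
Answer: 124/15 ≈ 8.2667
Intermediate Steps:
p = 28 (p = 2 + (21 + 5) = 2 + 26 = 28)
w(J, r) = 3 + J
M = 4/15 (M = 8*((-7 + 10)/(-10 + 100)) = 8*(3/90) = 8*(3*(1/90)) = 8*(1/30) = 4/15 ≈ 0.26667)
w(p, -29)*M = (3 + 28)*(4/15) = 31*(4/15) = 124/15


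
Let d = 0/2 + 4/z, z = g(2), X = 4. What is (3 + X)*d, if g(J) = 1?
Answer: 28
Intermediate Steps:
z = 1
d = 4 (d = 0/2 + 4/1 = 0*(½) + 4*1 = 0 + 4 = 4)
(3 + X)*d = (3 + 4)*4 = 7*4 = 28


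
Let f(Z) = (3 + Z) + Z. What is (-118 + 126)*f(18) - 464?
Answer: -152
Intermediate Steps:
f(Z) = 3 + 2*Z
(-118 + 126)*f(18) - 464 = (-118 + 126)*(3 + 2*18) - 464 = 8*(3 + 36) - 464 = 8*39 - 464 = 312 - 464 = -152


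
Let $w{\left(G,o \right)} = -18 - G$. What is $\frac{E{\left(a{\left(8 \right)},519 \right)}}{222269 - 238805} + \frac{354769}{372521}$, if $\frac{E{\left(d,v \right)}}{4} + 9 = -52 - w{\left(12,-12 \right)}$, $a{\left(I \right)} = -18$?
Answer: $\frac{1478163197}{1540001814} \approx 0.95984$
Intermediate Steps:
$E{\left(d,v \right)} = -124$ ($E{\left(d,v \right)} = -36 + 4 \left(-52 - \left(-18 - 12\right)\right) = -36 + 4 \left(-52 - -30\right) = -36 + 4 \left(-52 + 30\right) = -36 + 4 \left(-22\right) = -36 - 88 = -124$)
$\frac{E{\left(a{\left(8 \right)},519 \right)}}{222269 - 238805} + \frac{354769}{372521} = - \frac{124}{222269 - 238805} + \frac{354769}{372521} = - \frac{124}{-16536} + 354769 \cdot \frac{1}{372521} = \left(-124\right) \left(- \frac{1}{16536}\right) + \frac{354769}{372521} = \frac{31}{4134} + \frac{354769}{372521} = \frac{1478163197}{1540001814}$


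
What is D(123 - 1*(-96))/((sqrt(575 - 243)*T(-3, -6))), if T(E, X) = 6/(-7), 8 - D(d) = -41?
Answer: -343*sqrt(83)/996 ≈ -3.1374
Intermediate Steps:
D(d) = 49 (D(d) = 8 - 1*(-41) = 8 + 41 = 49)
T(E, X) = -6/7 (T(E, X) = 6*(-1/7) = -6/7)
D(123 - 1*(-96))/((sqrt(575 - 243)*T(-3, -6))) = 49/((sqrt(575 - 243)*(-6/7))) = 49/((sqrt(332)*(-6/7))) = 49/(((2*sqrt(83))*(-6/7))) = 49/((-12*sqrt(83)/7)) = 49*(-7*sqrt(83)/996) = -343*sqrt(83)/996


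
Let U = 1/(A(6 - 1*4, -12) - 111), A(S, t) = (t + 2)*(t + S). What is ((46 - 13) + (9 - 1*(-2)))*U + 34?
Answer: 30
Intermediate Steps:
A(S, t) = (2 + t)*(S + t)
U = -1/11 (U = 1/(((-12)**2 + 2*(6 - 1*4) + 2*(-12) + (6 - 1*4)*(-12)) - 111) = 1/((144 + 2*(6 - 4) - 24 + (6 - 4)*(-12)) - 111) = 1/((144 + 2*2 - 24 + 2*(-12)) - 111) = 1/((144 + 4 - 24 - 24) - 111) = 1/(100 - 111) = 1/(-11) = -1/11 ≈ -0.090909)
((46 - 13) + (9 - 1*(-2)))*U + 34 = ((46 - 13) + (9 - 1*(-2)))*(-1/11) + 34 = (33 + (9 + 2))*(-1/11) + 34 = (33 + 11)*(-1/11) + 34 = 44*(-1/11) + 34 = -4 + 34 = 30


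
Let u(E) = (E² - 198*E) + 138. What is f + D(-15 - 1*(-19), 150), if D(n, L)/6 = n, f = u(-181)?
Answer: 68761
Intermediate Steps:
u(E) = 138 + E² - 198*E
f = 68737 (f = 138 + (-181)² - 198*(-181) = 138 + 32761 + 35838 = 68737)
D(n, L) = 6*n
f + D(-15 - 1*(-19), 150) = 68737 + 6*(-15 - 1*(-19)) = 68737 + 6*(-15 + 19) = 68737 + 6*4 = 68737 + 24 = 68761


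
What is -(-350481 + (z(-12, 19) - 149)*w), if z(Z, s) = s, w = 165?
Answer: 371931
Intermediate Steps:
-(-350481 + (z(-12, 19) - 149)*w) = -(-350481 + (19 - 149)*165) = -(-350481 - 130*165) = -(-350481 - 21450) = -1*(-371931) = 371931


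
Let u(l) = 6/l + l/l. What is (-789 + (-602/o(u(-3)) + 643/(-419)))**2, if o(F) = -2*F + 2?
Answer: 621869456569/702244 ≈ 8.8555e+5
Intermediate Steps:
u(l) = 1 + 6/l (u(l) = 6/l + 1 = 1 + 6/l)
o(F) = 2 - 2*F
(-789 + (-602/o(u(-3)) + 643/(-419)))**2 = (-789 + (-602/(2 - 2*(6 - 3)/(-3)) + 643/(-419)))**2 = (-789 + (-602/(2 - (-2)*3/3) + 643*(-1/419)))**2 = (-789 + (-602/(2 - 2*(-1)) - 643/419))**2 = (-789 + (-602/(2 + 2) - 643/419))**2 = (-789 + (-602/4 - 643/419))**2 = (-789 + (-602*1/4 - 643/419))**2 = (-789 + (-301/2 - 643/419))**2 = (-789 - 127405/838)**2 = (-788587/838)**2 = 621869456569/702244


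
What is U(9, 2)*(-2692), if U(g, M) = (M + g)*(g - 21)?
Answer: 355344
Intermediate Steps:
U(g, M) = (-21 + g)*(M + g) (U(g, M) = (M + g)*(-21 + g) = (-21 + g)*(M + g))
U(9, 2)*(-2692) = (9² - 21*2 - 21*9 + 2*9)*(-2692) = (81 - 42 - 189 + 18)*(-2692) = -132*(-2692) = 355344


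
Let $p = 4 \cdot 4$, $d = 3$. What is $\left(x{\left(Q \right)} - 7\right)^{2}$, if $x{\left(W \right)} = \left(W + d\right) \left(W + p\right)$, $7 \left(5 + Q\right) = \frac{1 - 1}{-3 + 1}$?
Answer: $841$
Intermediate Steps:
$Q = -5$ ($Q = -5 + \frac{\left(1 - 1\right) \frac{1}{-3 + 1}}{7} = -5 + \frac{0 \frac{1}{-2}}{7} = -5 + \frac{0 \left(- \frac{1}{2}\right)}{7} = -5 + \frac{1}{7} \cdot 0 = -5 + 0 = -5$)
$p = 16$
$x{\left(W \right)} = \left(3 + W\right) \left(16 + W\right)$ ($x{\left(W \right)} = \left(W + 3\right) \left(W + 16\right) = \left(3 + W\right) \left(16 + W\right)$)
$\left(x{\left(Q \right)} - 7\right)^{2} = \left(\left(48 + \left(-5\right)^{2} + 19 \left(-5\right)\right) - 7\right)^{2} = \left(\left(48 + 25 - 95\right) - 7\right)^{2} = \left(-22 - 7\right)^{2} = \left(-29\right)^{2} = 841$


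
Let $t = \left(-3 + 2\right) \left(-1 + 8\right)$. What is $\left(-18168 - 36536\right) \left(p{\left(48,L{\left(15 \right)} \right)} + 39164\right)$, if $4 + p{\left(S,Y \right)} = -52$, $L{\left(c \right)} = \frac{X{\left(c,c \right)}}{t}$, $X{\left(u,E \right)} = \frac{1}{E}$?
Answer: $-2139364032$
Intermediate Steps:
$t = -7$ ($t = \left(-1\right) 7 = -7$)
$L{\left(c \right)} = - \frac{1}{7 c}$ ($L{\left(c \right)} = \frac{1}{c \left(-7\right)} = \frac{1}{c} \left(- \frac{1}{7}\right) = - \frac{1}{7 c}$)
$p{\left(S,Y \right)} = -56$ ($p{\left(S,Y \right)} = -4 - 52 = -56$)
$\left(-18168 - 36536\right) \left(p{\left(48,L{\left(15 \right)} \right)} + 39164\right) = \left(-18168 - 36536\right) \left(-56 + 39164\right) = \left(-54704\right) 39108 = -2139364032$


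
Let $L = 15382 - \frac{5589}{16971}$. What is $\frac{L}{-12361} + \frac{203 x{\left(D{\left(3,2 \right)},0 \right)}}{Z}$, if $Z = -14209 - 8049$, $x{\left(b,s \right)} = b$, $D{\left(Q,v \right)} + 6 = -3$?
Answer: $- \frac{1809004957259}{1556416847666} \approx -1.1623$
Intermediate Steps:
$D{\left(Q,v \right)} = -9$ ($D{\left(Q,v \right)} = -6 - 3 = -9$)
$Z = -22258$
$L = \frac{87014111}{5657}$ ($L = 15382 - \frac{1863}{5657} = \frac{87014111}{5657} \approx 15382.0$)
$\frac{L}{-12361} + \frac{203 x{\left(D{\left(3,2 \right)},0 \right)}}{Z} = \frac{87014111}{5657 \left(-12361\right)} + \frac{203 \left(-9\right)}{-22258} = \frac{87014111}{5657} \left(- \frac{1}{12361}\right) - - \frac{1827}{22258} = - \frac{87014111}{69926177} + \frac{1827}{22258} = - \frac{1809004957259}{1556416847666}$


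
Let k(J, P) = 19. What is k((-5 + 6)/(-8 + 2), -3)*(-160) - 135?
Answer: -3175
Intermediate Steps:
k((-5 + 6)/(-8 + 2), -3)*(-160) - 135 = 19*(-160) - 135 = -3040 - 135 = -3175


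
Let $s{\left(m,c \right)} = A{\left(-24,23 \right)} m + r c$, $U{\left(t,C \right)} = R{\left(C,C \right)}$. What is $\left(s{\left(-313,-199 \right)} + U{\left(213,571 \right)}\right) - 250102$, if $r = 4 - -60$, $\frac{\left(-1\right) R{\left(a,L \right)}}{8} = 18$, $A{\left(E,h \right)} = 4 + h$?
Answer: $-271433$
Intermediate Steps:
$R{\left(a,L \right)} = -144$ ($R{\left(a,L \right)} = \left(-8\right) 18 = -144$)
$r = 64$ ($r = 4 + 60 = 64$)
$U{\left(t,C \right)} = -144$
$s{\left(m,c \right)} = 27 m + 64 c$ ($s{\left(m,c \right)} = \left(4 + 23\right) m + 64 c = 27 m + 64 c$)
$\left(s{\left(-313,-199 \right)} + U{\left(213,571 \right)}\right) - 250102 = \left(\left(27 \left(-313\right) + 64 \left(-199\right)\right) - 144\right) - 250102 = \left(\left(-8451 - 12736\right) - 144\right) - 250102 = \left(-21187 - 144\right) - 250102 = -21331 - 250102 = -271433$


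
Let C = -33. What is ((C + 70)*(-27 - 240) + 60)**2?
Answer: 96412761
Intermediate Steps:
((C + 70)*(-27 - 240) + 60)**2 = ((-33 + 70)*(-27 - 240) + 60)**2 = (37*(-267) + 60)**2 = (-9879 + 60)**2 = (-9819)**2 = 96412761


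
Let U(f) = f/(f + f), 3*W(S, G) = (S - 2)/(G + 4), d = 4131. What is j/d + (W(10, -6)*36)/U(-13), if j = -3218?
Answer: -399794/4131 ≈ -96.779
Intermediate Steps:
W(S, G) = (-2 + S)/(3*(4 + G)) (W(S, G) = ((S - 2)/(G + 4))/3 = ((-2 + S)/(4 + G))/3 = (-2 + S)/(3*(4 + G)))
U(f) = ½ (U(f) = f/((2*f)) = (1/(2*f))*f = ½)
j/d + (W(10, -6)*36)/U(-13) = -3218/4131 + (((-2 + 10)/(3*(4 - 6)))*36)/(½) = -3218*1/4131 + (((⅓)*8/(-2))*36)*2 = -3218/4131 + (((⅓)*(-½)*8)*36)*2 = -3218/4131 - 4/3*36*2 = -3218/4131 - 48*2 = -3218/4131 - 96 = -399794/4131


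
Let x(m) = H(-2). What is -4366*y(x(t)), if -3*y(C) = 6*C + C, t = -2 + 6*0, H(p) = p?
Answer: -61124/3 ≈ -20375.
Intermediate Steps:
t = -2 (t = -2 + 0 = -2)
x(m) = -2
y(C) = -7*C/3 (y(C) = -(6*C + C)/3 = -7*C/3)
-4366*y(x(t)) = -(-30562)*(-2)/3 = -4366*14/3 = -61124/3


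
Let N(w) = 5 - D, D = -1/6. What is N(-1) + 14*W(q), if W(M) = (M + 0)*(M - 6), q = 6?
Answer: 31/6 ≈ 5.1667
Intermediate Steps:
W(M) = M*(-6 + M)
D = -⅙ (D = -1*⅙ = -⅙ ≈ -0.16667)
N(w) = 31/6 (N(w) = 5 - 1*(-⅙) = 5 + ⅙ = 31/6)
N(-1) + 14*W(q) = 31/6 + 14*(6*(-6 + 6)) = 31/6 + 14*(6*0) = 31/6 + 14*0 = 31/6 + 0 = 31/6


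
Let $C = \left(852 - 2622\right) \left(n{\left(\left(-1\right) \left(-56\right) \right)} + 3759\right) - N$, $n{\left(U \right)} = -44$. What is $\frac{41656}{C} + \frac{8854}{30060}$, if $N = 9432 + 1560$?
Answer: $\frac{1585140653}{5499762570} \approx 0.28822$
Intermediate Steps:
$N = 10992$
$C = -6586542$ ($C = \left(852 - 2622\right) \left(-44 + 3759\right) - 10992 = \left(-1770\right) 3715 - 10992 = -6575550 - 10992 = -6586542$)
$\frac{41656}{C} + \frac{8854}{30060} = \frac{41656}{-6586542} + \frac{8854}{30060} = 41656 \left(- \frac{1}{6586542}\right) + 8854 \cdot \frac{1}{30060} = - \frac{20828}{3293271} + \frac{4427}{15030} = \frac{1585140653}{5499762570}$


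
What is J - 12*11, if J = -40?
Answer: -172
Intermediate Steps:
J - 12*11 = -40 - 12*11 = -40 - 132 = -172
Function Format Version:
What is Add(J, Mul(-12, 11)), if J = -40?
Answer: -172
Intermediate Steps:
Add(J, Mul(-12, 11)) = Add(-40, Mul(-12, 11)) = Add(-40, -132) = -172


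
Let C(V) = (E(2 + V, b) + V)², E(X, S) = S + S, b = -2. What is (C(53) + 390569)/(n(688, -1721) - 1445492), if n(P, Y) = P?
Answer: -196485/722402 ≈ -0.27199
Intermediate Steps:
E(X, S) = 2*S
C(V) = (-4 + V)² (C(V) = (2*(-2) + V)² = (-4 + V)²)
(C(53) + 390569)/(n(688, -1721) - 1445492) = ((-4 + 53)² + 390569)/(688 - 1445492) = (49² + 390569)/(-1444804) = (2401 + 390569)*(-1/1444804) = 392970*(-1/1444804) = -196485/722402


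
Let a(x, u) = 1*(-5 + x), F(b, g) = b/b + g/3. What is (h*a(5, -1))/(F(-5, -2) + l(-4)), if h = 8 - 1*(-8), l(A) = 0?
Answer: 0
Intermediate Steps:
F(b, g) = 1 + g/3 (F(b, g) = 1 + g*(1/3) = 1 + g/3)
a(x, u) = -5 + x
h = 16 (h = 8 + 8 = 16)
(h*a(5, -1))/(F(-5, -2) + l(-4)) = (16*(-5 + 5))/((1 + (1/3)*(-2)) + 0) = (16*0)/((1 - 2/3) + 0) = 0/(1/3 + 0) = 0/(1/3) = 0*3 = 0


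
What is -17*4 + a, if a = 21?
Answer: -47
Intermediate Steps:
-17*4 + a = -17*4 + 21 = -68 + 21 = -47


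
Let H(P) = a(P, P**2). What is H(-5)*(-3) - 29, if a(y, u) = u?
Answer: -104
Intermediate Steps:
H(P) = P**2
H(-5)*(-3) - 29 = (-5)**2*(-3) - 29 = 25*(-3) - 29 = -75 - 29 = -104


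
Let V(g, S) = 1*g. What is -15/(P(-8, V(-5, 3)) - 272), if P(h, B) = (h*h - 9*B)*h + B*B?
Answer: 5/373 ≈ 0.013405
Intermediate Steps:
V(g, S) = g
P(h, B) = B² + h*(h² - 9*B) (P(h, B) = (h² - 9*B)*h + B² = h*(h² - 9*B) + B² = B² + h*(h² - 9*B))
-15/(P(-8, V(-5, 3)) - 272) = -15/(((-5)² + (-8)³ - 9*(-5)*(-8)) - 272) = -15/((25 - 512 - 360) - 272) = -15/(-847 - 272) = -15/(-1119) = -1/1119*(-15) = 5/373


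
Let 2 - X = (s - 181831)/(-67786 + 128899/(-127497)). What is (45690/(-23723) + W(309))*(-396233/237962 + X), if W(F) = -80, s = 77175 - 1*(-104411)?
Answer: -662070786896557995265/24394598467073488283 ≈ -27.140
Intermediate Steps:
s = 181586 (s = 77175 + 104411 = 181586)
X = 17254044317/8642640541 (X = 2 - (181586 - 181831)/(-67786 + 128899/(-127497)) = 2 - (-245)/(-67786 + 128899*(-1/127497)) = 2 - (-245)/(-67786 - 128899/127497) = 2 - (-245)/(-8642640541/127497) = 2 - (-245)*(-127497)/8642640541 = 2 - 1*31236765/8642640541 = 2 - 31236765/8642640541 = 17254044317/8642640541 ≈ 1.9964)
(45690/(-23723) + W(309))*(-396233/237962 + X) = (45690/(-23723) - 80)*(-396233/237962 + 17254044317/8642640541) = (45690*(-1/23723) - 80)*(-396233*1/237962 + 17254044317/8642640541) = (-45690/23723 - 80)*(-396233/237962 + 17254044317/8642640541) = -1943530/23723*681307504279901/2056620028417442 = -662070786896557995265/24394598467073488283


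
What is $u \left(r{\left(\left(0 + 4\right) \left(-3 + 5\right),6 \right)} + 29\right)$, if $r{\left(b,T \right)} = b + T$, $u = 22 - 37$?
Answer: $-645$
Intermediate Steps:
$u = -15$ ($u = 22 - 37 = -15$)
$r{\left(b,T \right)} = T + b$
$u \left(r{\left(\left(0 + 4\right) \left(-3 + 5\right),6 \right)} + 29\right) = - 15 \left(\left(6 + \left(0 + 4\right) \left(-3 + 5\right)\right) + 29\right) = - 15 \left(\left(6 + 4 \cdot 2\right) + 29\right) = - 15 \left(\left(6 + 8\right) + 29\right) = - 15 \left(14 + 29\right) = \left(-15\right) 43 = -645$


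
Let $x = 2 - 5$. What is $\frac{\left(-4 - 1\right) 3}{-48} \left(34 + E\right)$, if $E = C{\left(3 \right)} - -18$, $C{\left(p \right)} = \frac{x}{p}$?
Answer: $\frac{255}{16} \approx 15.938$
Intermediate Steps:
$x = -3$ ($x = 2 - 5 = -3$)
$C{\left(p \right)} = - \frac{3}{p}$
$E = 17$ ($E = - \frac{3}{3} - -18 = \left(-3\right) \frac{1}{3} + 18 = -1 + 18 = 17$)
$\frac{\left(-4 - 1\right) 3}{-48} \left(34 + E\right) = \frac{\left(-4 - 1\right) 3}{-48} \left(34 + 17\right) = \left(-5\right) 3 \left(- \frac{1}{48}\right) 51 = \left(-15\right) \left(- \frac{1}{48}\right) 51 = \frac{5}{16} \cdot 51 = \frac{255}{16}$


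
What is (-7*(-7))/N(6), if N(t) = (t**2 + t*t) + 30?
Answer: 49/102 ≈ 0.48039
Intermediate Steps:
N(t) = 30 + 2*t**2 (N(t) = (t**2 + t**2) + 30 = 2*t**2 + 30 = 30 + 2*t**2)
(-7*(-7))/N(6) = (-7*(-7))/(30 + 2*6**2) = 49/(30 + 2*36) = 49/(30 + 72) = 49/102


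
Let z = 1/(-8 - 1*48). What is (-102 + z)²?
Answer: 32638369/3136 ≈ 10408.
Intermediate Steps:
z = -1/56 (z = 1/(-8 - 48) = 1/(-56) = -1/56 ≈ -0.017857)
(-102 + z)² = (-102 - 1/56)² = (-5713/56)² = 32638369/3136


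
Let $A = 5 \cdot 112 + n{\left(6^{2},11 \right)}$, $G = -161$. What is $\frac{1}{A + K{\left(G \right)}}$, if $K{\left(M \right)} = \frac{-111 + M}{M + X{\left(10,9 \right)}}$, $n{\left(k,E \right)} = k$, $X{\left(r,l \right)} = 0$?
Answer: $\frac{161}{96228} \approx 0.0016731$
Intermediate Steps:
$A = 596$ ($A = 5 \cdot 112 + 6^{2} = 560 + 36 = 596$)
$K{\left(M \right)} = \frac{-111 + M}{M}$ ($K{\left(M \right)} = \frac{-111 + M}{M + 0} = \frac{-111 + M}{M}$)
$\frac{1}{A + K{\left(G \right)}} = \frac{1}{596 + \frac{-111 - 161}{-161}} = \frac{1}{596 - - \frac{272}{161}} = \frac{1}{596 + \frac{272}{161}} = \frac{1}{\frac{96228}{161}} = \frac{161}{96228}$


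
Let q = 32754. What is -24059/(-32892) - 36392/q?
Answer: -68162863/179557428 ≈ -0.37962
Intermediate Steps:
-24059/(-32892) - 36392/q = -24059/(-32892) - 36392/32754 = -24059*(-1/32892) - 36392*1/32754 = 24059/32892 - 18196/16377 = -68162863/179557428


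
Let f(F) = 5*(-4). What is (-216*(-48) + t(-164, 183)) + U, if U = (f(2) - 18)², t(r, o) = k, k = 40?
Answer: 11852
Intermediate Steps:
f(F) = -20
t(r, o) = 40
U = 1444 (U = (-20 - 18)² = (-38)² = 1444)
(-216*(-48) + t(-164, 183)) + U = (-216*(-48) + 40) + 1444 = (10368 + 40) + 1444 = 10408 + 1444 = 11852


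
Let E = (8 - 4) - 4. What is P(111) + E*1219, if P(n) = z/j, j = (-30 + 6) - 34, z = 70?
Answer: -35/29 ≈ -1.2069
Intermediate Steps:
E = 0 (E = 4 - 4 = 0)
j = -58 (j = -24 - 34 = -58)
P(n) = -35/29 (P(n) = 70/(-58) = 70*(-1/58) = -35/29)
P(111) + E*1219 = -35/29 + 0*1219 = -35/29 + 0 = -35/29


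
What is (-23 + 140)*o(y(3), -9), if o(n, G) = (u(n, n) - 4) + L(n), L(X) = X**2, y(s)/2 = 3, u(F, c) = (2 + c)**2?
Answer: 11232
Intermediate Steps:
y(s) = 6 (y(s) = 2*3 = 6)
o(n, G) = -4 + n**2 + (2 + n)**2 (o(n, G) = ((2 + n)**2 - 4) + n**2 = (-4 + (2 + n)**2) + n**2 = -4 + n**2 + (2 + n)**2)
(-23 + 140)*o(y(3), -9) = (-23 + 140)*(2*6*(2 + 6)) = 117*(2*6*8) = 117*96 = 11232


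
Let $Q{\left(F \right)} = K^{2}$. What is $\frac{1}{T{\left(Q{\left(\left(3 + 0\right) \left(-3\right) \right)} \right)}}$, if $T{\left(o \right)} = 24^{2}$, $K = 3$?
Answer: $\frac{1}{576} \approx 0.0017361$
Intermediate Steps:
$Q{\left(F \right)} = 9$ ($Q{\left(F \right)} = 3^{2} = 9$)
$T{\left(o \right)} = 576$
$\frac{1}{T{\left(Q{\left(\left(3 + 0\right) \left(-3\right) \right)} \right)}} = \frac{1}{576}$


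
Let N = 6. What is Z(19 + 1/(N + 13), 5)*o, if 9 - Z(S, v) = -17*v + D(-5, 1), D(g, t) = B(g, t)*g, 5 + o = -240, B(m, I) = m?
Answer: -16905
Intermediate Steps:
o = -245 (o = -5 - 240 = -245)
D(g, t) = g² (D(g, t) = g*g = g²)
Z(S, v) = -16 + 17*v (Z(S, v) = 9 - (-17*v + (-5)²) = 9 - (-17*v + 25) = 9 - (25 - 17*v) = 9 + (-25 + 17*v) = -16 + 17*v)
Z(19 + 1/(N + 13), 5)*o = (-16 + 17*5)*(-245) = (-16 + 85)*(-245) = 69*(-245) = -16905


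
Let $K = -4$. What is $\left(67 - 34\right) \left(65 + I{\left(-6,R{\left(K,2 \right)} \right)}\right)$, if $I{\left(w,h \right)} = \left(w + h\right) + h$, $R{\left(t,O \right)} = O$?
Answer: $2079$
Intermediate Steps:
$I{\left(w,h \right)} = w + 2 h$ ($I{\left(w,h \right)} = \left(h + w\right) + h = w + 2 h$)
$\left(67 - 34\right) \left(65 + I{\left(-6,R{\left(K,2 \right)} \right)}\right) = \left(67 - 34\right) \left(65 + \left(-6 + 2 \cdot 2\right)\right) = \left(67 - 34\right) \left(65 + \left(-6 + 4\right)\right) = 33 \left(65 - 2\right) = 33 \cdot 63 = 2079$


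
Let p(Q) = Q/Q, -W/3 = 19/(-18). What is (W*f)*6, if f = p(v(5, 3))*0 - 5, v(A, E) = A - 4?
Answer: -95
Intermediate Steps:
W = 19/6 (W = -57/(-18) = -57*(-1)/18 = -3*(-19/18) = 19/6 ≈ 3.1667)
v(A, E) = -4 + A
p(Q) = 1
f = -5 (f = 1*0 - 5 = 0 - 5 = -5)
(W*f)*6 = ((19/6)*(-5))*6 = -95/6*6 = -95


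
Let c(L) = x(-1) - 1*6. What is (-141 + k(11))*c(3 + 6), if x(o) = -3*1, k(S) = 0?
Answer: 1269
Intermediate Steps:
x(o) = -3
c(L) = -9 (c(L) = -3 - 1*6 = -3 - 6 = -9)
(-141 + k(11))*c(3 + 6) = (-141 + 0)*(-9) = -141*(-9) = 1269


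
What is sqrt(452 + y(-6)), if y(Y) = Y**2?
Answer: 2*sqrt(122) ≈ 22.091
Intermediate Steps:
sqrt(452 + y(-6)) = sqrt(452 + (-6)**2) = sqrt(452 + 36) = sqrt(488) = 2*sqrt(122)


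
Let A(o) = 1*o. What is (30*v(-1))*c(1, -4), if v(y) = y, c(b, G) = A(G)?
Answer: 120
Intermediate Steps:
A(o) = o
c(b, G) = G
(30*v(-1))*c(1, -4) = (30*(-1))*(-4) = -30*(-4) = 120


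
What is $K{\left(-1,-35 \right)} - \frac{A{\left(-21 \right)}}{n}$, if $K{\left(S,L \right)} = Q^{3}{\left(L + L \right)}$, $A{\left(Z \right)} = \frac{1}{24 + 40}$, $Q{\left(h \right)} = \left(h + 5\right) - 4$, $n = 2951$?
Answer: $- \frac{62043523777}{188864} \approx -3.2851 \cdot 10^{5}$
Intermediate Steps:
$Q{\left(h \right)} = 1 + h$ ($Q{\left(h \right)} = \left(5 + h\right) - 4 = 1 + h$)
$A{\left(Z \right)} = \frac{1}{64}$
$K{\left(S,L \right)} = \left(1 + 2 L\right)^{3}$ ($K{\left(S,L \right)} = \left(1 + \left(L + L\right)\right)^{3} = \left(1 + 2 L\right)^{3}$)
$K{\left(-1,-35 \right)} - \frac{A{\left(-21 \right)}}{n} = \left(1 + 2 \left(-35\right)\right)^{3} - \frac{1}{64 \cdot 2951} = \left(1 - 70\right)^{3} - \frac{1}{64} \cdot \frac{1}{2951} = \left(-69\right)^{3} - \frac{1}{188864} = -328509 - \frac{1}{188864} = - \frac{62043523777}{188864}$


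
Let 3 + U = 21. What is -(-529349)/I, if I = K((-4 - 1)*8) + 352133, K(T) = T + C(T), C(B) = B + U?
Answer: 529349/352071 ≈ 1.5035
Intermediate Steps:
U = 18 (U = -3 + 21 = 18)
C(B) = 18 + B (C(B) = B + 18 = 18 + B)
K(T) = 18 + 2*T (K(T) = T + (18 + T) = 18 + 2*T)
I = 352071 (I = (18 + 2*((-4 - 1)*8)) + 352133 = (18 + 2*(-5*8)) + 352133 = (18 + 2*(-40)) + 352133 = (18 - 80) + 352133 = -62 + 352133 = 352071)
-(-529349)/I = -(-529349)/352071 = -1*(-529349/352071) = 529349/352071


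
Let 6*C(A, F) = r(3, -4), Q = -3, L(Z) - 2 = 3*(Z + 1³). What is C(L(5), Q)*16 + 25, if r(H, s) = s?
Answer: 43/3 ≈ 14.333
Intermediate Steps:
L(Z) = 5 + 3*Z (L(Z) = 2 + 3*(Z + 1³) = 2 + 3*(Z + 1) = 2 + 3*(1 + Z) = 2 + (3 + 3*Z) = 5 + 3*Z)
C(A, F) = -⅔ (C(A, F) = (⅙)*(-4) = -⅔)
C(L(5), Q)*16 + 25 = -⅔*16 + 25 = -32/3 + 25 = 43/3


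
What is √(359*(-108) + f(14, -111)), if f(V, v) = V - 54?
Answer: 2*I*√9703 ≈ 197.01*I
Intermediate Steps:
f(V, v) = -54 + V
√(359*(-108) + f(14, -111)) = √(359*(-108) + (-54 + 14)) = √(-38772 - 40) = √(-38812) = 2*I*√9703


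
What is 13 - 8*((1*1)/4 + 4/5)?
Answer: 23/5 ≈ 4.6000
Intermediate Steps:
13 - 8*((1*1)/4 + 4/5) = 13 - 8*(1*(¼) + 4*(⅕)) = 13 - 8*(¼ + ⅘) = 13 - 8*21/20 = 13 - 42/5 = 23/5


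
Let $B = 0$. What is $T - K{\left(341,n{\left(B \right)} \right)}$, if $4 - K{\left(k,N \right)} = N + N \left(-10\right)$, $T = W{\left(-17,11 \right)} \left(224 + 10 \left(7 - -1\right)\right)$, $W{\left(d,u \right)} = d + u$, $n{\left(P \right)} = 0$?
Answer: $-1828$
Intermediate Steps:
$T = -1824$ ($T = \left(-17 + 11\right) \left(224 + 10 \left(7 - -1\right)\right) = - 6 \left(224 + 10 \left(7 + 1\right)\right) = - 6 \left(224 + 10 \cdot 8\right) = - 6 \left(224 + 80\right) = \left(-6\right) 304 = -1824$)
$K{\left(k,N \right)} = 4 + 9 N$ ($K{\left(k,N \right)} = 4 - \left(N + N \left(-10\right)\right) = 4 - \left(N - 10 N\right) = 4 - - 9 N = 4 + 9 N$)
$T - K{\left(341,n{\left(B \right)} \right)} = -1824 - \left(4 + 9 \cdot 0\right) = -1824 - \left(4 + 0\right) = -1824 - 4 = -1828$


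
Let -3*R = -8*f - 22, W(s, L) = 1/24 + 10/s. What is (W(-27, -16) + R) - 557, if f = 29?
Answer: -102095/216 ≈ -472.66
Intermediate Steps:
W(s, L) = 1/24 + 10/s (W(s, L) = 1*(1/24) + 10/s = 1/24 + 10/s)
R = 254/3 (R = -(-8*29 - 22)/3 = -(-232 - 22)/3 = -⅓*(-254) = 254/3 ≈ 84.667)
(W(-27, -16) + R) - 557 = ((1/24)*(240 - 27)/(-27) + 254/3) - 557 = ((1/24)*(-1/27)*213 + 254/3) - 557 = (-71/216 + 254/3) - 557 = 18217/216 - 557 = -102095/216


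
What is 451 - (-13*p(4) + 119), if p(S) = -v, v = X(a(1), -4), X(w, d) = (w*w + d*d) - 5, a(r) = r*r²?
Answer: 176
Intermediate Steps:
a(r) = r³
X(w, d) = -5 + d² + w² (X(w, d) = (w² + d²) - 5 = (d² + w²) - 5 = -5 + d² + w²)
v = 12 (v = -5 + (-4)² + (1³)² = -5 + 16 + 1² = -5 + 16 + 1 = 12)
p(S) = -12 (p(S) = -1*12 = -12)
451 - (-13*p(4) + 119) = 451 - (-13*(-12) + 119) = 451 - (156 + 119) = 451 - 1*275 = 451 - 275 = 176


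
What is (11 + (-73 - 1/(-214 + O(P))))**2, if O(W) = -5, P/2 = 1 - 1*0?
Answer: 184334929/47961 ≈ 3843.4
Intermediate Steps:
P = 2 (P = 2*(1 - 1*0) = 2*(1 + 0) = 2*1 = 2)
(11 + (-73 - 1/(-214 + O(P))))**2 = (11 + (-73 - 1/(-214 - 5)))**2 = (11 + (-73 - 1/(-219)))**2 = (11 + (-73 - 1*(-1/219)))**2 = (11 + (-73 + 1/219))**2 = (11 - 15986/219)**2 = (-13577/219)**2 = 184334929/47961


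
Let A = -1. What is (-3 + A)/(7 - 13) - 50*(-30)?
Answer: 4502/3 ≈ 1500.7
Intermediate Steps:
(-3 + A)/(7 - 13) - 50*(-30) = (-3 - 1)/(7 - 13) - 50*(-30) = -4/(-6) + 1500 = -4*(-⅙) + 1500 = ⅔ + 1500 = 4502/3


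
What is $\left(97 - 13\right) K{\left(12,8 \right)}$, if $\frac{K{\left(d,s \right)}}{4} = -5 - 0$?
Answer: $-1680$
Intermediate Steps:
$K{\left(d,s \right)} = -20$ ($K{\left(d,s \right)} = 4 \left(-5 - 0\right) = 4 \left(-5 + 0\right) = 4 \left(-5\right) = -20$)
$\left(97 - 13\right) K{\left(12,8 \right)} = \left(97 - 13\right) \left(-20\right) = 84 \left(-20\right) = -1680$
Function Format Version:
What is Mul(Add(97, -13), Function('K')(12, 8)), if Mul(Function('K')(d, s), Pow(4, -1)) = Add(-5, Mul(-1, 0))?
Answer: -1680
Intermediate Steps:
Function('K')(d, s) = -20 (Function('K')(d, s) = Mul(4, Add(-5, Mul(-1, 0))) = Mul(4, Add(-5, 0)) = Mul(4, -5) = -20)
Mul(Add(97, -13), Function('K')(12, 8)) = Mul(Add(97, -13), -20) = Mul(84, -20) = -1680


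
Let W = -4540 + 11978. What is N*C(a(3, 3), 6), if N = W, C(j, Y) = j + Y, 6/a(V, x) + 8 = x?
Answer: 178512/5 ≈ 35702.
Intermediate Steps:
a(V, x) = 6/(-8 + x)
C(j, Y) = Y + j
W = 7438
N = 7438
N*C(a(3, 3), 6) = 7438*(6 + 6/(-8 + 3)) = 7438*(6 + 6/(-5)) = 7438*(6 + 6*(-⅕)) = 7438*(6 - 6/5) = 7438*(24/5) = 178512/5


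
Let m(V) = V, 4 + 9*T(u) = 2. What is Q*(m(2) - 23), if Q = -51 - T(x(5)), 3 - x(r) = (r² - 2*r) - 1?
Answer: 3199/3 ≈ 1066.3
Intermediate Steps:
x(r) = 4 - r² + 2*r (x(r) = 3 - ((r² - 2*r) - 1) = 3 - (-1 + r² - 2*r) = 3 + (1 - r² + 2*r) = 4 - r² + 2*r)
T(u) = -2/9 (T(u) = -4/9 + (⅑)*2 = -4/9 + 2/9 = -2/9)
Q = -457/9 (Q = -51 - 1*(-2/9) = -51 + 2/9 = -457/9 ≈ -50.778)
Q*(m(2) - 23) = -457*(2 - 23)/9 = -457/9*(-21) = 3199/3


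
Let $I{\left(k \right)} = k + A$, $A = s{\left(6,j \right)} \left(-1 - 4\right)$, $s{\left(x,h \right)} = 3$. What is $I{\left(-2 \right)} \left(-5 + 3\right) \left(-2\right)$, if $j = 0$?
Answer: $-68$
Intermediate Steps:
$A = -15$ ($A = 3 \left(-1 - 4\right) = 3 \left(-5\right) = -15$)
$I{\left(k \right)} = -15 + k$ ($I{\left(k \right)} = k - 15 = -15 + k$)
$I{\left(-2 \right)} \left(-5 + 3\right) \left(-2\right) = \left(-15 - 2\right) \left(-5 + 3\right) \left(-2\right) = - 17 \left(\left(-2\right) \left(-2\right)\right) = \left(-17\right) 4 = -68$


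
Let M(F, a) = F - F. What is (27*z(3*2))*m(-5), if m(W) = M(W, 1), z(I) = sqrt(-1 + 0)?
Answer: 0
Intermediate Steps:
z(I) = I (z(I) = sqrt(-1) = I)
M(F, a) = 0
m(W) = 0
(27*z(3*2))*m(-5) = (27*I)*0 = 0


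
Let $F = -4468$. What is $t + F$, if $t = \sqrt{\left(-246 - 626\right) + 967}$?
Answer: $-4468 + \sqrt{95} \approx -4458.3$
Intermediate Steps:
$t = \sqrt{95}$ ($t = \sqrt{\left(-246 - 626\right) + 967} = \sqrt{-872 + 967} = \sqrt{95} \approx 9.7468$)
$t + F = \sqrt{95} - 4468 = -4468 + \sqrt{95}$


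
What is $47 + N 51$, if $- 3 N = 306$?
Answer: $-5155$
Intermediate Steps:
$N = -102$ ($N = \left(- \frac{1}{3}\right) 306 = -102$)
$47 + N 51 = 47 - 5202 = -5155$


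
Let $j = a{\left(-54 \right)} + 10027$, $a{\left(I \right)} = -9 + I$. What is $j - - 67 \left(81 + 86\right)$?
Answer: $21153$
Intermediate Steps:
$j = 9964$ ($j = \left(-9 - 54\right) + 10027 = -63 + 10027 = 9964$)
$j - - 67 \left(81 + 86\right) = 9964 - - 67 \left(81 + 86\right) = 9964 - \left(-67\right) 167 = 9964 - -11189 = 9964 + 11189 = 21153$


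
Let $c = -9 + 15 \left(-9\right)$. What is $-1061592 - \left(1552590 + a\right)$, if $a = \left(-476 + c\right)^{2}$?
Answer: $-2998582$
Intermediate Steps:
$c = -144$ ($c = -9 - 135 = -144$)
$a = 384400$ ($a = \left(-476 - 144\right)^{2} = \left(-620\right)^{2} = 384400$)
$-1061592 - \left(1552590 + a\right) = -1061592 - 1936990 = -2998582$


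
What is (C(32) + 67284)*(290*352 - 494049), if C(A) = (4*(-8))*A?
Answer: -25971865940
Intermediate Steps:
C(A) = -32*A
(C(32) + 67284)*(290*352 - 494049) = (-32*32 + 67284)*(290*352 - 494049) = (-1024 + 67284)*(102080 - 494049) = 66260*(-391969) = -25971865940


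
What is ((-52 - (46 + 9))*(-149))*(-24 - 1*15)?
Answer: -621777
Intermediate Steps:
((-52 - (46 + 9))*(-149))*(-24 - 1*15) = ((-52 - 1*55)*(-149))*(-24 - 15) = ((-52 - 55)*(-149))*(-39) = -107*(-149)*(-39) = 15943*(-39) = -621777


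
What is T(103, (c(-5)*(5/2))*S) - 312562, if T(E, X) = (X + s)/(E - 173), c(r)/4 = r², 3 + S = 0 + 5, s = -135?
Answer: -4375941/14 ≈ -3.1257e+5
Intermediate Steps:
S = 2 (S = -3 + (0 + 5) = -3 + 5 = 2)
c(r) = 4*r²
T(E, X) = (-135 + X)/(-173 + E) (T(E, X) = (X - 135)/(E - 173) = (-135 + X)/(-173 + E))
T(103, (c(-5)*(5/2))*S) - 312562 = (-135 + ((4*(-5)²)*(5/2))*2)/(-173 + 103) - 312562 = (-135 + ((4*25)*(5*(½)))*2)/(-70) - 312562 = -(-135 + (100*(5/2))*2)/70 - 312562 = -(-135 + 250*2)/70 - 312562 = -(-135 + 500)/70 - 312562 = -1/70*365 - 312562 = -73/14 - 312562 = -4375941/14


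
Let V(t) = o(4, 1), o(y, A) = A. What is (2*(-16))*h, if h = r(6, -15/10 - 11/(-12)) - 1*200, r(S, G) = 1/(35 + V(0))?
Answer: 57592/9 ≈ 6399.1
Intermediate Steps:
V(t) = 1
r(S, G) = 1/36 (r(S, G) = 1/(35 + 1) = 1/36)
h = -7199/36 (h = 1/36 - 1*200 = 1/36 - 200 = -7199/36 ≈ -199.97)
(2*(-16))*h = (2*(-16))*(-7199/36) = -32*(-7199/36) = 57592/9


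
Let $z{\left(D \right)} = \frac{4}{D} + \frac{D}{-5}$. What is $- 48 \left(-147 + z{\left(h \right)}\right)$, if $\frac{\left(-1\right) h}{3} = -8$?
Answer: $\frac{36392}{5} \approx 7278.4$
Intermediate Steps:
$h = 24$ ($h = \left(-3\right) \left(-8\right) = 24$)
$z{\left(D \right)} = \frac{4}{D} - \frac{D}{5}$ ($z{\left(D \right)} = \frac{4}{D} + D \left(- \frac{1}{5}\right) = \frac{4}{D} - \frac{D}{5}$)
$- 48 \left(-147 + z{\left(h \right)}\right) = - 48 \left(-147 + \left(\frac{4}{24} - \frac{24}{5}\right)\right) = - 48 \left(-147 + \left(4 \cdot \frac{1}{24} - \frac{24}{5}\right)\right) = - 48 \left(-147 + \left(\frac{1}{6} - \frac{24}{5}\right)\right) = - 48 \left(-147 - \frac{139}{30}\right) = \left(-48\right) \left(- \frac{4549}{30}\right) = \frac{36392}{5}$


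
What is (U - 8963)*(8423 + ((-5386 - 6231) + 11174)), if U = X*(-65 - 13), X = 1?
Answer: -72147180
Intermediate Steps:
U = -78 (U = 1*(-65 - 13) = 1*(-78) = -78)
(U - 8963)*(8423 + ((-5386 - 6231) + 11174)) = (-78 - 8963)*(8423 + ((-5386 - 6231) + 11174)) = -9041*(8423 + (-11617 + 11174)) = -9041*(8423 - 443) = -9041*7980 = -72147180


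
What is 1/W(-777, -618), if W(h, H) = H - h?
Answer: 1/159 ≈ 0.0062893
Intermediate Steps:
1/W(-777, -618) = 1/(-618 - 1*(-777)) = 1/(-618 + 777) = 1/159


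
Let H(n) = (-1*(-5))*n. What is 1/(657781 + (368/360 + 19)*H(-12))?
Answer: 3/1969739 ≈ 1.5230e-6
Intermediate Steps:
H(n) = 5*n
1/(657781 + (368/360 + 19)*H(-12)) = 1/(657781 + (368/360 + 19)*(5*(-12))) = 1/(657781 + (368*(1/360) + 19)*(-60)) = 1/(657781 + (46/45 + 19)*(-60)) = 1/(657781 + (901/45)*(-60)) = 1/(657781 - 3604/3) = 1/(1969739/3) = 3/1969739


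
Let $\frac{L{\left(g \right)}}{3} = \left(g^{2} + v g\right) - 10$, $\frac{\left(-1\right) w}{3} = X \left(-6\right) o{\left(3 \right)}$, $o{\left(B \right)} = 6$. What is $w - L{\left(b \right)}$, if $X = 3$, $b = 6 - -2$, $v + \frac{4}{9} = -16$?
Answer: $\frac{1670}{3} \approx 556.67$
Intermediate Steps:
$v = - \frac{148}{9}$ ($v = - \frac{4}{9} - 16 = - \frac{148}{9} \approx -16.444$)
$b = 8$ ($b = 6 + 2 = 8$)
$w = 324$ ($w = - 3 \cdot 3 \left(-6\right) 6 = - 3 \left(\left(-18\right) 6\right) = \left(-3\right) \left(-108\right) = 324$)
$L{\left(g \right)} = -30 + 3 g^{2} - \frac{148 g}{3}$ ($L{\left(g \right)} = 3 \left(\left(g^{2} - \frac{148 g}{9}\right) - 10\right) = 3 \left(-10 + g^{2} - \frac{148 g}{9}\right) = -30 + 3 g^{2} - \frac{148 g}{3}$)
$w - L{\left(b \right)} = 324 - \left(-30 + 3 \cdot 8^{2} - \frac{1184}{3}\right) = 324 - \left(-30 + 3 \cdot 64 - \frac{1184}{3}\right) = 324 - \left(-30 + 192 - \frac{1184}{3}\right) = 324 - - \frac{698}{3} = 324 + \frac{698}{3} = \frac{1670}{3}$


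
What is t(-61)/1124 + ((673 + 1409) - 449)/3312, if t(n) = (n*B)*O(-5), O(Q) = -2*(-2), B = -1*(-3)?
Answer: -6401/40464 ≈ -0.15819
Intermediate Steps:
B = 3
O(Q) = 4
t(n) = 12*n (t(n) = (n*3)*4 = (3*n)*4 = 12*n)
t(-61)/1124 + ((673 + 1409) - 449)/3312 = (12*(-61))/1124 + ((673 + 1409) - 449)/3312 = -732*1/1124 + (2082 - 449)*(1/3312) = -183/281 + 1633*(1/3312) = -183/281 + 71/144 = -6401/40464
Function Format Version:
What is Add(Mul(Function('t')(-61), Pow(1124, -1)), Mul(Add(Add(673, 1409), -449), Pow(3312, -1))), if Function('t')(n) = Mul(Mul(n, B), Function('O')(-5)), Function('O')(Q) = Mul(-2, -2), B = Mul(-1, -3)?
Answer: Rational(-6401, 40464) ≈ -0.15819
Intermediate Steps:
B = 3
Function('O')(Q) = 4
Function('t')(n) = Mul(12, n) (Function('t')(n) = Mul(Mul(n, 3), 4) = Mul(Mul(3, n), 4) = Mul(12, n))
Add(Mul(Function('t')(-61), Pow(1124, -1)), Mul(Add(Add(673, 1409), -449), Pow(3312, -1))) = Add(Mul(Mul(12, -61), Pow(1124, -1)), Mul(Add(Add(673, 1409), -449), Pow(3312, -1))) = Add(Mul(-732, Rational(1, 1124)), Mul(Add(2082, -449), Rational(1, 3312))) = Add(Rational(-183, 281), Mul(1633, Rational(1, 3312))) = Add(Rational(-183, 281), Rational(71, 144)) = Rational(-6401, 40464)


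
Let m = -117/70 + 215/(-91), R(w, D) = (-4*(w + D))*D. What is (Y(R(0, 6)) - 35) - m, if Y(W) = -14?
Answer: -40919/910 ≈ -44.966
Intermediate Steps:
R(w, D) = D*(-4*D - 4*w) (R(w, D) = (-4*(D + w))*D = (-4*D - 4*w)*D = D*(-4*D - 4*w))
m = -3671/910 (m = -117*1/70 + 215*(-1/91) = -117/70 - 215/91 = -3671/910 ≈ -4.0341)
(Y(R(0, 6)) - 35) - m = (-14 - 35) - 1*(-3671/910) = -49 + 3671/910 = -40919/910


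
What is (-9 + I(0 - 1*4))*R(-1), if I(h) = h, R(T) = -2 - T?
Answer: 13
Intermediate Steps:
(-9 + I(0 - 1*4))*R(-1) = (-9 + (0 - 1*4))*(-2 - 1*(-1)) = (-9 + (0 - 4))*(-2 + 1) = (-9 - 4)*(-1) = -13*(-1) = 13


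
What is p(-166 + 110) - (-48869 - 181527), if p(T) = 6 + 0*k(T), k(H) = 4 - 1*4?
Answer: 230402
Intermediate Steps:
k(H) = 0 (k(H) = 4 - 4 = 0)
p(T) = 6 (p(T) = 6 + 0*0 = 6 + 0 = 6)
p(-166 + 110) - (-48869 - 181527) = 6 - (-48869 - 181527) = 6 - 1*(-230396) = 6 + 230396 = 230402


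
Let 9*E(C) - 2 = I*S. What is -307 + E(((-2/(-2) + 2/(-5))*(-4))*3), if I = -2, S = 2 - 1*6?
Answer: -2753/9 ≈ -305.89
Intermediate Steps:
S = -4 (S = 2 - 6 = -4)
E(C) = 10/9 (E(C) = 2/9 + (-2*(-4))/9 = 2/9 + (⅑)*8 = 2/9 + 8/9 = 10/9)
-307 + E(((-2/(-2) + 2/(-5))*(-4))*3) = -307 + 10/9 = -2753/9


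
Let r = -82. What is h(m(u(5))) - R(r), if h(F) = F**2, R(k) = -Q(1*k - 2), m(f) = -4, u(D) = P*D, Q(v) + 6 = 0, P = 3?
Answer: 10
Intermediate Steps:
Q(v) = -6 (Q(v) = -6 + 0 = -6)
u(D) = 3*D
R(k) = 6 (R(k) = -1*(-6) = 6)
h(m(u(5))) - R(r) = (-4)**2 - 1*6 = 16 - 6 = 10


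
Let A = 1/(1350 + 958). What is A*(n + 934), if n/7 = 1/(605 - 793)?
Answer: 175585/433904 ≈ 0.40466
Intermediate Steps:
n = -7/188 (n = 7/(605 - 793) = 7/(-188) = 7*(-1/188) = -7/188 ≈ -0.037234)
A = 1/2308 ≈ 0.00043328
A*(n + 934) = (-7/188 + 934)/2308 = (1/2308)*(175585/188) = 175585/433904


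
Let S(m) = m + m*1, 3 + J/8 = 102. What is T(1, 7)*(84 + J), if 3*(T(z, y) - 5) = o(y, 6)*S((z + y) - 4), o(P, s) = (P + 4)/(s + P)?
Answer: 82636/13 ≈ 6356.6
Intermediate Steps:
o(P, s) = (4 + P)/(P + s)
J = 792 (J = -24 + 8*102 = -24 + 816 = 792)
S(m) = 2*m (S(m) = m + m = 2*m)
T(z, y) = 5 + (4 + y)*(-8 + 2*y + 2*z)/(3*(6 + y)) (T(z, y) = 5 + (((4 + y)/(y + 6))*(2*((z + y) - 4)))/3 = 5 + (((4 + y)/(6 + y))*(2*((y + z) - 4)))/3 = 5 + (((4 + y)/(6 + y))*(2*(-4 + y + z)))/3 = 5 + (((4 + y)/(6 + y))*(-8 + 2*y + 2*z))/3 = 5 + ((4 + y)*(-8 + 2*y + 2*z)/(6 + y))/3 = 5 + (4 + y)*(-8 + 2*y + 2*z)/(3*(6 + y)))
T(1, 7)*(84 + J) = ((90 + 15*7 + 2*(4 + 7)*(-4 + 7 + 1))/(3*(6 + 7)))*(84 + 792) = ((⅓)*(90 + 105 + 2*11*4)/13)*876 = ((⅓)*(1/13)*(90 + 105 + 88))*876 = ((⅓)*(1/13)*283)*876 = (283/39)*876 = 82636/13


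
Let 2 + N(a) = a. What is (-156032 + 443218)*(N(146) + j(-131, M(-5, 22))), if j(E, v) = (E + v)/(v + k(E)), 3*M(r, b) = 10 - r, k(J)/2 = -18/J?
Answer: 23835863628/691 ≈ 3.4495e+7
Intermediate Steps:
N(a) = -2 + a
k(J) = -36/J (k(J) = 2*(-18/J) = -36/J)
M(r, b) = 10/3 - r/3 (M(r, b) = (10 - r)/3 = 10/3 - r/3)
j(E, v) = (E + v)/(v - 36/E)
(-156032 + 443218)*(N(146) + j(-131, M(-5, 22))) = (-156032 + 443218)*((-2 + 146) - 131*(-131 + (10/3 - ⅓*(-5)))/(-36 - 131*(10/3 - ⅓*(-5)))) = 287186*(144 - 131*(-131 + (10/3 + 5/3))/(-36 - 131*(10/3 + 5/3))) = 287186*(144 - 131*(-131 + 5)/(-36 - 131*5)) = 287186*(144 - 131*(-126)/(-36 - 655)) = 287186*(144 - 131*(-126)/(-691)) = 287186*(144 - 131*(-1/691)*(-126)) = 287186*(144 - 16506/691) = 287186*(82998/691) = 23835863628/691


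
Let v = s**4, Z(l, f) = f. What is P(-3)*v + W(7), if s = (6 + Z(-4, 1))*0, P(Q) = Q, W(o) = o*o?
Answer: 49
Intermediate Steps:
W(o) = o**2
s = 0 (s = (6 + 1)*0 = 7*0 = 0)
v = 0 (v = 0**4 = 0)
P(-3)*v + W(7) = -3*0 + 7**2 = 0 + 49 = 49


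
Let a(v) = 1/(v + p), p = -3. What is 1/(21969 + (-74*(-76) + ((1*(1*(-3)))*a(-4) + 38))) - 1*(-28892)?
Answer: 5588290647/193420 ≈ 28892.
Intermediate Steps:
a(v) = 1/(-3 + v) (a(v) = 1/(v - 3) = 1/(-3 + v))
1/(21969 + (-74*(-76) + ((1*(1*(-3)))*a(-4) + 38))) - 1*(-28892) = 1/(21969 + (-74*(-76) + ((1*(1*(-3)))/(-3 - 4) + 38))) - 1*(-28892) = 1/(21969 + (5624 + ((1*(-3))/(-7) + 38))) + 28892 = 1/(21969 + (5624 + (-3*(-⅐) + 38))) + 28892 = 1/(21969 + (5624 + (3/7 + 38))) + 28892 = 1/(21969 + (5624 + 269/7)) + 28892 = 1/(21969 + 39637/7) + 28892 = 1/(193420/7) + 28892 = 7/193420 + 28892 = 5588290647/193420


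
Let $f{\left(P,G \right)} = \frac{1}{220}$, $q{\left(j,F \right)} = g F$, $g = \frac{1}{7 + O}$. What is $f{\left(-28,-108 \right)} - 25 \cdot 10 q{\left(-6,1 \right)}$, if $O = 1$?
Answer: $- \frac{3437}{110} \approx -31.245$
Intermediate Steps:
$g = \frac{1}{8}$ ($g = \frac{1}{7 + 1} = \frac{1}{8} \approx 0.125$)
$q{\left(j,F \right)} = \frac{F}{8}$
$f{\left(P,G \right)} = \frac{1}{220}$
$f{\left(-28,-108 \right)} - 25 \cdot 10 q{\left(-6,1 \right)} = \frac{1}{220} - 25 \cdot 10 \cdot \frac{1}{8} \cdot 1 = \frac{1}{220} - 250 \cdot \frac{1}{8} = \frac{1}{220} - \frac{125}{4} = - \frac{3437}{110}$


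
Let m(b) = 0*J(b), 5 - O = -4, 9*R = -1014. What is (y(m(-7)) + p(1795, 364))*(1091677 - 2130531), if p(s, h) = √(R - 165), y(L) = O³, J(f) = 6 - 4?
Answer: -757324566 - 7271978*I*√51/3 ≈ -7.5732e+8 - 1.7311e+7*I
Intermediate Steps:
R = -338/3 (R = (⅑)*(-1014) = -338/3 ≈ -112.67)
J(f) = 2
O = 9 (O = 5 - 1*(-4) = 5 + 4 = 9)
m(b) = 0 (m(b) = 0*2 = 0)
y(L) = 729 (y(L) = 9³ = 729)
p(s, h) = 7*I*√51/3 (p(s, h) = √(-338/3 - 165) = √(-833/3) = 7*I*√51/3)
(y(m(-7)) + p(1795, 364))*(1091677 - 2130531) = (729 + 7*I*√51/3)*(1091677 - 2130531) = (729 + 7*I*√51/3)*(-1038854) = -757324566 - 7271978*I*√51/3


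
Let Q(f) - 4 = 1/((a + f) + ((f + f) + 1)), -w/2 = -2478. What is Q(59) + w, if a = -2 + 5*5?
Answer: 996961/201 ≈ 4960.0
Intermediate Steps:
w = 4956 (w = -2*(-2478) = 4956)
a = 23 (a = -2 + 25 = 23)
Q(f) = 4 + 1/(24 + 3*f) (Q(f) = 4 + 1/((23 + f) + ((f + f) + 1)) = 4 + 1/((23 + f) + (2*f + 1)) = 4 + 1/((23 + f) + (1 + 2*f)) = 4 + 1/(24 + 3*f))
Q(59) + w = (97 + 12*59)/(3*(8 + 59)) + 4956 = (1/3)*(97 + 708)/67 + 4956 = (1/3)*(1/67)*805 + 4956 = 805/201 + 4956 = 996961/201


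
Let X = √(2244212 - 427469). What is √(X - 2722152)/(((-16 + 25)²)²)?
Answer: √(-2722152 + √1816743)/6561 ≈ 0.25141*I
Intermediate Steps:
X = √1816743 ≈ 1347.9
√(X - 2722152)/(((-16 + 25)²)²) = √(√1816743 - 2722152)/(((-16 + 25)²)²) = √(-2722152 + √1816743)/((9²)²) = √(-2722152 + √1816743)/(81²) = √(-2722152 + √1816743)/6561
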